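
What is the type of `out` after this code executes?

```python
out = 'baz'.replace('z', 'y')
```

str.replace() returns str

str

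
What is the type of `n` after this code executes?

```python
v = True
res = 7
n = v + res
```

bool + int returns int (True is 1, so 1 + 7 = 8)

int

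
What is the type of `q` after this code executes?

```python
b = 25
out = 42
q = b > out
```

Comparison operators return bool

bool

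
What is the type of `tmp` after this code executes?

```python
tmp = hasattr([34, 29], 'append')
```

hasattr() returns bool

bool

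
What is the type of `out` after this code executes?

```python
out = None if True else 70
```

Ternary: condition is True, if branch (None) taken → NoneType

NoneType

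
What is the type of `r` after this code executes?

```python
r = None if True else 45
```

Ternary: condition is True, if branch (None) taken → NoneType

NoneType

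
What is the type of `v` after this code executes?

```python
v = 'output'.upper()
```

str.upper() returns str

str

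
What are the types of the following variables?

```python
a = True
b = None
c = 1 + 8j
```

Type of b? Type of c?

b is NoneType; c is complex

NoneType, complex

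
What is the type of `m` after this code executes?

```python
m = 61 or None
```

'or' returns first truthy value (61, int)

int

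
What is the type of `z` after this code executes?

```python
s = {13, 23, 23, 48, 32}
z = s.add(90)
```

set.add() returns None (mutates in place)

NoneType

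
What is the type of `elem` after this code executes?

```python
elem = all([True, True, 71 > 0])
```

all() returns bool

bool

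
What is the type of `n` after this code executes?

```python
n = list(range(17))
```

list(range(...)) returns list

list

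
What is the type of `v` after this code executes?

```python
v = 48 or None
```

'or' returns first truthy value (48, int)

int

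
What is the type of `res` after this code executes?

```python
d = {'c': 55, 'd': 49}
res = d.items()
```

dict.items() returns a dict_items view

dict_items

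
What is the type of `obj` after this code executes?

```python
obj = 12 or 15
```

'or' returns the first truthy value (12, which is int)

int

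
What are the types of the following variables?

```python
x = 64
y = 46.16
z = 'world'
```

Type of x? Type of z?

x is int; z is str

int, str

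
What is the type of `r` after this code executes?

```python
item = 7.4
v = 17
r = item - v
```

float - int returns float (7.4 - 17 = -9.6)

float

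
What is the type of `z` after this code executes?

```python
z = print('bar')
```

print() returns None

NoneType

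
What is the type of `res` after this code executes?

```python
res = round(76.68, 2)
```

round() with ndigits arg returns float

float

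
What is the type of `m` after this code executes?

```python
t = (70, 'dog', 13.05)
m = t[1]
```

Index 1 of tuple is 'dog' which is str

str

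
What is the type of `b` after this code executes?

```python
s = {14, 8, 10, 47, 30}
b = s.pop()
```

Popping from a set of ints returns int

int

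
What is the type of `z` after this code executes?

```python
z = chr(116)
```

chr() returns str (single character)

str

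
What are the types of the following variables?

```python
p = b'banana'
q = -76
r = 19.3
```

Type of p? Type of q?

p is bytes; q is int

bytes, int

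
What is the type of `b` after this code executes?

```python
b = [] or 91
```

'or' returns first truthy value (91, which is int)

int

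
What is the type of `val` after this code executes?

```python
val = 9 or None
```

'or' returns first truthy value (9, int)

int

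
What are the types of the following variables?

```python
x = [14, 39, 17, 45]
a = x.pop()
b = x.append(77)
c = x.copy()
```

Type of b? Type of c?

list.append() returns None; list.copy() returns list

NoneType, list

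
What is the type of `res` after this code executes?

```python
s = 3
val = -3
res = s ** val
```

int ** negative int returns float

float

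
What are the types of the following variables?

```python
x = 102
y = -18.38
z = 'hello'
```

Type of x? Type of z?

x is int; z is str

int, str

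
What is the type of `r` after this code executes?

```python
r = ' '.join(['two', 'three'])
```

str.join() returns str

str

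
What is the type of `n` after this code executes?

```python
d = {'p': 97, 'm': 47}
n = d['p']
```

Accessing dict[str, int] with key 'p' returns int value 97

int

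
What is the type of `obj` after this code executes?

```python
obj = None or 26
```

'or' with None returns the other value (26, int)

int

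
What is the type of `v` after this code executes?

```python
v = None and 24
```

'and' returns first falsy value (None)

NoneType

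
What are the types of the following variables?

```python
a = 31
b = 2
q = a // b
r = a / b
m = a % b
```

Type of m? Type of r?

int % int returns int; int / int returns float

int, float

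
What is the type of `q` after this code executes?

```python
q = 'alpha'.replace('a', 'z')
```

str.replace() returns str

str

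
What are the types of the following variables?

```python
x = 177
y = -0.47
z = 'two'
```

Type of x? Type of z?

x is int; z is str

int, str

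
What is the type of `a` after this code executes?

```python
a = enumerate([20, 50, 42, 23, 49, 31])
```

enumerate() returns an enumerate iterator object

enumerate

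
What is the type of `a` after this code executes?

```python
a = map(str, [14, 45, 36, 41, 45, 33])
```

map() returns a map iterator object

map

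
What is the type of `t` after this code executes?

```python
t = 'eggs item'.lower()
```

str.lower() returns str

str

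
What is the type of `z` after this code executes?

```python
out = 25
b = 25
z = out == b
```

Equality comparison returns bool

bool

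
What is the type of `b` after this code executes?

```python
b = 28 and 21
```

'and' returns the last value when all truthy (21, which is int)

int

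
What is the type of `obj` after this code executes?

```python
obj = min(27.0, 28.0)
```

min() of floats returns float

float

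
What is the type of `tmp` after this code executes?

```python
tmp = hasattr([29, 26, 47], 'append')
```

hasattr() returns bool

bool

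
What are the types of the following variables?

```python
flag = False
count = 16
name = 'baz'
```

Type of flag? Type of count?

flag is bool; count is int

bool, int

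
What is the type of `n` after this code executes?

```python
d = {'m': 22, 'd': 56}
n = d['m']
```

Accessing dict[str, int] with key 'm' returns int value 22

int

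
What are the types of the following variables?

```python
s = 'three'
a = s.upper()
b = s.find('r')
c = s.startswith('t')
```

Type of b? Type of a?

str.find() returns int; str.upper() returns str

int, str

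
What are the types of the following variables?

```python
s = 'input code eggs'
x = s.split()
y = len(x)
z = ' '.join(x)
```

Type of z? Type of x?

str.join() returns str; str.split() returns list

str, list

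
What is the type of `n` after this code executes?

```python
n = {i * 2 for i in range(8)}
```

A set comprehension {expr for x in iterable} produces a set

set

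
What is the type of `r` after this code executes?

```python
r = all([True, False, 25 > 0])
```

all() returns bool

bool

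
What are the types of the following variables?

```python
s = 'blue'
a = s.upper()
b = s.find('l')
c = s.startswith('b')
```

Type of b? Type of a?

str.find() returns int; str.upper() returns str

int, str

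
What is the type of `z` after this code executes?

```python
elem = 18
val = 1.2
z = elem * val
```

int * float returns float (18 * 1.2 = 21.6)

float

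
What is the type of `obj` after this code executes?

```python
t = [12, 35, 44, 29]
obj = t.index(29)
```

list.index() returns int

int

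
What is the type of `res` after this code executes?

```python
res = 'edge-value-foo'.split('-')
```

str.split() returns list

list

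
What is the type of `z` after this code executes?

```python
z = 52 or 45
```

'or' returns the first truthy value (52, which is int)

int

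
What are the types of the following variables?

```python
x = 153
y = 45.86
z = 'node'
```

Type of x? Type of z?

x is int; z is str

int, str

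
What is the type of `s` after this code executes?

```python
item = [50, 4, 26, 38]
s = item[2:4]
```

Slicing a list always returns a list

list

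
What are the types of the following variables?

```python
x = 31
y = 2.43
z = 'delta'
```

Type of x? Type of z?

x is int; z is str

int, str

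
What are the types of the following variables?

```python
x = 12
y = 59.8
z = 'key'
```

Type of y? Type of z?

y is float; z is str

float, str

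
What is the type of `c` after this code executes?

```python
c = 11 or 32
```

'or' returns the first truthy value (11, which is int)

int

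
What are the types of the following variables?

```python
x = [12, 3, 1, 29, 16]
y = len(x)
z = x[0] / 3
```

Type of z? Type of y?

int / int returns float; len() returns int

float, int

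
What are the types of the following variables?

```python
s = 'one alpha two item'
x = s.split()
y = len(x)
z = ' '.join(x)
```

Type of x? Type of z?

str.split() returns list; str.join() returns str

list, str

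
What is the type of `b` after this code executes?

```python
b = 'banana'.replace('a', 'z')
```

str.replace() returns str

str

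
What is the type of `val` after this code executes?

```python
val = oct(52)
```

oct() returns str representation

str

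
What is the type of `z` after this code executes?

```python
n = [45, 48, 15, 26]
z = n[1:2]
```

Slicing a list always returns a list

list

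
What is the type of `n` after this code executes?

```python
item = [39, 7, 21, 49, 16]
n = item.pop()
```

list.pop() returns the popped element (int here)

int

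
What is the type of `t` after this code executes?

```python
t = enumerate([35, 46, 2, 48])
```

enumerate() returns an enumerate iterator object

enumerate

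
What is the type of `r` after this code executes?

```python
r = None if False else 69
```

Ternary: condition is False, else branch (69) taken → int

int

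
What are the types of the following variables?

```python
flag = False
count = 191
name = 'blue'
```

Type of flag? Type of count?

flag is bool; count is int

bool, int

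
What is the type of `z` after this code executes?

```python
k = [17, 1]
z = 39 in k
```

'in' operator returns bool

bool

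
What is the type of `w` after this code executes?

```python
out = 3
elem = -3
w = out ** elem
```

int ** negative int returns float

float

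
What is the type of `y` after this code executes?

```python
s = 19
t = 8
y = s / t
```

int / int always returns float in Python 3 (19 / 8 = 2.375)

float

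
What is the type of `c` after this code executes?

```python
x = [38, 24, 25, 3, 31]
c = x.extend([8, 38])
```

list.extend() returns None

NoneType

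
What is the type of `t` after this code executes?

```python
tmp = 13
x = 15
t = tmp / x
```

int / int always returns float in Python 3 (13 / 15 = 0.866667)

float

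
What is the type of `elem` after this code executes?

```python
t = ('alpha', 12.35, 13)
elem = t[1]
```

Index 1 of tuple is 12.35 which is float

float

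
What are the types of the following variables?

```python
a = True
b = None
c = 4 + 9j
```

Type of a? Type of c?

a is bool; c is complex

bool, complex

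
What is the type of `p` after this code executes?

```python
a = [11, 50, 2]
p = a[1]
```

Indexing a list of ints returns int (a[1] = 50)

int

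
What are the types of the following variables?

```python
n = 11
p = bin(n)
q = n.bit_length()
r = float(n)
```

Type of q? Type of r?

int.bit_length() returns int; float() returns float

int, float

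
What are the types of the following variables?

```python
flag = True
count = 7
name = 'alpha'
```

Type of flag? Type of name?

flag is bool; name is str

bool, str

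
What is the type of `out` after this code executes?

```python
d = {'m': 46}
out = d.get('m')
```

dict.get() returns the value (int) when key is found

int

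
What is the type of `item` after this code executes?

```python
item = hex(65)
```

hex() returns str representation

str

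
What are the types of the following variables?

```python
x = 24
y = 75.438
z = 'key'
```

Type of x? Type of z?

x is int; z is str

int, str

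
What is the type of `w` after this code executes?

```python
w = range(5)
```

range() returns a range object

range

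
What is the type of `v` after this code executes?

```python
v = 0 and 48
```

'and' returns the first falsy value (0, which is int)

int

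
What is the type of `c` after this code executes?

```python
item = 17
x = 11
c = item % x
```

int % int returns int (17 % 11 = 6)

int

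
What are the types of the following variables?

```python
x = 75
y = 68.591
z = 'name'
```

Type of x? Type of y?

x is int; y is float

int, float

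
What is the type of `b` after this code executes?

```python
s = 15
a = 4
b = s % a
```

int % int returns int (15 % 4 = 3)

int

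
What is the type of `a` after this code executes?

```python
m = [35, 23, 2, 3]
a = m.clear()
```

list.clear() returns None

NoneType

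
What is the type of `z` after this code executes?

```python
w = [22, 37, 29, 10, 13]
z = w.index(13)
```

list.index() returns int

int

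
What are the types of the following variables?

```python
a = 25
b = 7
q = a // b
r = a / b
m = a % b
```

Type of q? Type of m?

int // int returns int; int % int returns int

int, int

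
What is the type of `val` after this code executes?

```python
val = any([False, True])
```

any() returns bool

bool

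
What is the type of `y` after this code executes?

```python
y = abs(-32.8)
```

abs() of float returns float

float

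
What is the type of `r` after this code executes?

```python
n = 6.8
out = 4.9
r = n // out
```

float // float returns float (floor division preserves float type)

float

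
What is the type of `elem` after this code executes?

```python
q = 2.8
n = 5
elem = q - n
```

float - int returns float (2.8 - 5 = -2.2)

float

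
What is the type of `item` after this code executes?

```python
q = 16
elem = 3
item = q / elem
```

int / int always returns float in Python 3 (16 / 3 = 5.33333)

float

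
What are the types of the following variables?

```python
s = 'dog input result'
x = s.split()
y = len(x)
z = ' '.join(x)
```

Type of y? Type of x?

len() returns int; str.split() returns list

int, list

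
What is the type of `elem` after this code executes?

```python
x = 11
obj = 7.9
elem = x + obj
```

int + float returns float (11 + 7.9 = 18.9)

float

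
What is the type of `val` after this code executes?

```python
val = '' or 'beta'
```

'or' returns first truthy value ('beta', which is str)

str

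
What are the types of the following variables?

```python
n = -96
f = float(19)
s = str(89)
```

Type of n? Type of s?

n is int; s is str

int, str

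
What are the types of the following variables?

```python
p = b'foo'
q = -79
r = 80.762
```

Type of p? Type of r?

p is bytes; r is float

bytes, float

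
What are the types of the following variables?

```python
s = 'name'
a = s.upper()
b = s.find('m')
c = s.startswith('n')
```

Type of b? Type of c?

str.find() returns int; str.startswith() returns bool

int, bool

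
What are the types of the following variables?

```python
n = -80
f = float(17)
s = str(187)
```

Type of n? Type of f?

n is int; f is float

int, float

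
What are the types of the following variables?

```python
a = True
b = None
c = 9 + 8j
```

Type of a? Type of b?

a is bool; b is NoneType

bool, NoneType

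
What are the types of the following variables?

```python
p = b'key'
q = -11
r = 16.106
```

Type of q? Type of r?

q is int; r is float

int, float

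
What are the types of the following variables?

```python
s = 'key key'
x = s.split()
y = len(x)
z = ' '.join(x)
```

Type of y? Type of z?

len() returns int; str.join() returns str

int, str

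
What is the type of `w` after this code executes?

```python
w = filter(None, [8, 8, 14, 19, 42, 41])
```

filter() returns a filter iterator object

filter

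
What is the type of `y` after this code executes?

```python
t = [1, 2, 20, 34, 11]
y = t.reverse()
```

list.reverse() returns None

NoneType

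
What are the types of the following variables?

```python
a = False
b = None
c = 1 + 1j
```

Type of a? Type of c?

a is bool; c is complex

bool, complex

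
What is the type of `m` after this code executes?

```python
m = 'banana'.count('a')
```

str.count() returns int

int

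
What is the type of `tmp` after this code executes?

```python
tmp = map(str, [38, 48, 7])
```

map() returns a map iterator object

map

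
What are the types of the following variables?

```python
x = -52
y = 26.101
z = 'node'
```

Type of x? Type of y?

x is int; y is float

int, float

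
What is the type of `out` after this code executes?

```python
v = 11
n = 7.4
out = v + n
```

int + float returns float (11 + 7.4 = 18.4)

float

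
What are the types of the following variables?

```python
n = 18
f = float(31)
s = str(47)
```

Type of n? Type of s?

n is int; s is str

int, str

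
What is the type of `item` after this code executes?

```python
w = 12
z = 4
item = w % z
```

int % int returns int (12 % 4 = 0)

int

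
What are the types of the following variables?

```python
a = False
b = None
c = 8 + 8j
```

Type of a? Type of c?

a is bool; c is complex

bool, complex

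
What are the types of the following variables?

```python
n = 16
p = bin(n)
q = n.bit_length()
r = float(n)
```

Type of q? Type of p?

int.bit_length() returns int; bin() returns str

int, str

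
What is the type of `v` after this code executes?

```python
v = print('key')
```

print() returns None

NoneType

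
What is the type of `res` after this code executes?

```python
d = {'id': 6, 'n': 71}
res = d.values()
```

.values() returns a dict_values view object

dict_values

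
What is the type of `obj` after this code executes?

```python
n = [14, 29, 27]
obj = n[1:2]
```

Slicing a list always returns a list

list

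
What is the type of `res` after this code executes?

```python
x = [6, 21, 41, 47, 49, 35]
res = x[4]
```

Indexing a list of ints returns int (x[4] = 49)

int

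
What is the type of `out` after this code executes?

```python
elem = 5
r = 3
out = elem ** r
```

int ** positive int returns int (5 ** 3 = 125)

int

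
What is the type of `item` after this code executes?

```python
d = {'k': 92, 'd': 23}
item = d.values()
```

.values() returns a dict_values view object

dict_values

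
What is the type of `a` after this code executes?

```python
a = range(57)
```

range() returns a range object

range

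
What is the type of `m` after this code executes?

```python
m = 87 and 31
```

'and' returns the last value when all truthy (31, which is int)

int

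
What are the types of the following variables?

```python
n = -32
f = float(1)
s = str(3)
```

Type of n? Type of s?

n is int; s is str

int, str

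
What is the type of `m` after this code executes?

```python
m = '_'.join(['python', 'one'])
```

str.join() returns str

str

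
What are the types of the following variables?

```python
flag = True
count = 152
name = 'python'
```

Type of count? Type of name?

count is int; name is str

int, str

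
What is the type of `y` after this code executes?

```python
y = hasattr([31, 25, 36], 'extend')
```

hasattr() returns bool

bool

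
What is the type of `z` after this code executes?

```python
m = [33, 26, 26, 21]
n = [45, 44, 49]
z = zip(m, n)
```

zip() returns a zip iterator object

zip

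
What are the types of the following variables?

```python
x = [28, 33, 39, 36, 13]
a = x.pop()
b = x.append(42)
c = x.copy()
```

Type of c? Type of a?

list.copy() returns list; list.pop() returns the element (int)

list, int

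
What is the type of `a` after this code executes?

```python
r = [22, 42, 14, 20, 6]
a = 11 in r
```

'in' operator returns bool

bool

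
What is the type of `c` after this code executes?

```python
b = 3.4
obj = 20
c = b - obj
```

float - int returns float (3.4 - 20 = -16.6)

float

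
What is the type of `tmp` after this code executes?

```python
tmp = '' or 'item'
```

'or' returns first truthy value ('item', which is str)

str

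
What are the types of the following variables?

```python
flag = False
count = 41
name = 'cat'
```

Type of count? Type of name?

count is int; name is str

int, str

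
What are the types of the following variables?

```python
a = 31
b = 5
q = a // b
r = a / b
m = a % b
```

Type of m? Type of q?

int % int returns int; int // int returns int

int, int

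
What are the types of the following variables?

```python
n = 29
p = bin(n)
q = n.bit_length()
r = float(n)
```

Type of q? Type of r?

int.bit_length() returns int; float() returns float

int, float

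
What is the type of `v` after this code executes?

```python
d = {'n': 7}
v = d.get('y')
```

dict.get() returns None when key 'y' is not found and no default given

NoneType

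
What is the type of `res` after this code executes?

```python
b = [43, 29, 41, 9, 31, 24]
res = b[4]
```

Indexing a list of ints returns int (b[4] = 31)

int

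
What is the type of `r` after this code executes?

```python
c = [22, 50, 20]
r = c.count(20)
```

list.count() returns int

int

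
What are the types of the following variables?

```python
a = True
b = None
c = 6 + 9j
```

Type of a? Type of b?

a is bool; b is NoneType

bool, NoneType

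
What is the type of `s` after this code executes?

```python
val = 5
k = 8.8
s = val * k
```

int * float returns float (5 * 8.8 = 44.0)

float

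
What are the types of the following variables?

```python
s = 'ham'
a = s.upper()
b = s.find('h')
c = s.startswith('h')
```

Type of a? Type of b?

str.upper() returns str; str.find() returns int

str, int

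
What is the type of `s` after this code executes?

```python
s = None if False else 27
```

Ternary: condition is False, else branch (27) taken → int

int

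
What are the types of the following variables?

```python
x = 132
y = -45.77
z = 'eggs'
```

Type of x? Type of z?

x is int; z is str

int, str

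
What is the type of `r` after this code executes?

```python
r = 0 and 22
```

'and' returns the first falsy value (0, which is int)

int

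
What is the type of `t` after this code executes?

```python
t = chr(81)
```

chr() returns str (single character)

str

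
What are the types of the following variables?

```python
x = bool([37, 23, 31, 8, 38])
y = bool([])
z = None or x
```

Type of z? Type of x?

None or <bool> returns the bool; bool() returns bool

bool, bool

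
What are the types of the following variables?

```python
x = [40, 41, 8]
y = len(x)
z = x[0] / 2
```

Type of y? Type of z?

len() returns int; int / int returns float

int, float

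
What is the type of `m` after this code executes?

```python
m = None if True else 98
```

Ternary: condition is True, if branch (None) taken → NoneType

NoneType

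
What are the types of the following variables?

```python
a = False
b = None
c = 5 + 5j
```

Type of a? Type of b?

a is bool; b is NoneType

bool, NoneType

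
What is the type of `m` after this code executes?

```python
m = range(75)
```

range() returns a range object

range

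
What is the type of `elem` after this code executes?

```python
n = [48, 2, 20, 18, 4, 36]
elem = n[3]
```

Indexing a list of ints returns int (n[3] = 18)

int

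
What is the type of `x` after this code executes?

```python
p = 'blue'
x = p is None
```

'is' comparison returns bool

bool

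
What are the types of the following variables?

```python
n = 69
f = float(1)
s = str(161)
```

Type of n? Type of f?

n is int; f is float

int, float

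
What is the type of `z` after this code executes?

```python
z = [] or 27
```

'or' returns first truthy value (27, which is int)

int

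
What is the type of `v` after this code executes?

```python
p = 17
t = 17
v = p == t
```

Equality comparison returns bool

bool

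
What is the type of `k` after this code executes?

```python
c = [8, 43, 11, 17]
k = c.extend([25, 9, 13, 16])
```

list.extend() returns None

NoneType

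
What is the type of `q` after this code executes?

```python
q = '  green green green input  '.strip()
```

str.strip() returns str

str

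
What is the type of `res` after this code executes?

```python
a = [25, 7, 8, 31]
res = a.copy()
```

list.copy() returns list

list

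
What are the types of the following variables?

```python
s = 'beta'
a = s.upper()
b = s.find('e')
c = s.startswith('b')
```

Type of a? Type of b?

str.upper() returns str; str.find() returns int

str, int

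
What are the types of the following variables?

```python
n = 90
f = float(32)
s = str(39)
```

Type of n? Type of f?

n is int; f is float

int, float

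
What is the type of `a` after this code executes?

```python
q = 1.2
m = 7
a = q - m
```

float - int returns float (1.2 - 7 = -5.8)

float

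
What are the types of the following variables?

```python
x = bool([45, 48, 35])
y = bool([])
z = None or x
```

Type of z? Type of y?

None or <bool> returns the bool; bool() returns bool

bool, bool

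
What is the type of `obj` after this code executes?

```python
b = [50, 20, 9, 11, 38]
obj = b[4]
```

Indexing a list of ints returns int (b[4] = 38)

int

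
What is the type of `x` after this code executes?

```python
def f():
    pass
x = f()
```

A function with no return statement returns None

NoneType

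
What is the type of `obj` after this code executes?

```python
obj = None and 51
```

'and' returns first falsy value (None)

NoneType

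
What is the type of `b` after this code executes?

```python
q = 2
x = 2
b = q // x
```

int // int returns int (2 // 2 = 1)

int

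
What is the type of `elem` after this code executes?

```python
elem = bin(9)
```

bin() returns str representation

str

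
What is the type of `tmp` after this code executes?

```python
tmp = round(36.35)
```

round() with no ndigits arg returns int

int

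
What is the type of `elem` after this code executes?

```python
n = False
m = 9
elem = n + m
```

bool + int returns int (False is 0, so 0 + 9 = 9)

int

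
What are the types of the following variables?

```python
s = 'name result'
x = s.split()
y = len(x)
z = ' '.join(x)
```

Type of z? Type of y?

str.join() returns str; len() returns int

str, int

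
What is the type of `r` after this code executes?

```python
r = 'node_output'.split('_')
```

str.split() returns list

list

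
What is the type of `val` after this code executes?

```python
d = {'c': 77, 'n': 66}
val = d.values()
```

.values() returns a dict_values view object

dict_values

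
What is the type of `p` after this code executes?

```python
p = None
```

None has type NoneType

NoneType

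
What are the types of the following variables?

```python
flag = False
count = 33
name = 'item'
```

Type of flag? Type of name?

flag is bool; name is str

bool, str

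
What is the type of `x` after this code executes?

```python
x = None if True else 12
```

Ternary: condition is True, if branch (None) taken → NoneType

NoneType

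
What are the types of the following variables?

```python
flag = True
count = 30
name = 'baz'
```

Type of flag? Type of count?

flag is bool; count is int

bool, int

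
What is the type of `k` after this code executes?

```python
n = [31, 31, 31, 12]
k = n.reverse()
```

list.reverse() returns None

NoneType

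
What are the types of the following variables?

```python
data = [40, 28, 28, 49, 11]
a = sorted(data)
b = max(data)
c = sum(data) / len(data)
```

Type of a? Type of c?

sorted() returns list; int / int returns float

list, float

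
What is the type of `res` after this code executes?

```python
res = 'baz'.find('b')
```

str.find() returns int (index, or -1)

int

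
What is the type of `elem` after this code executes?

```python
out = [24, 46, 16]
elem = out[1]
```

Indexing a list of ints returns int (out[1] = 46)

int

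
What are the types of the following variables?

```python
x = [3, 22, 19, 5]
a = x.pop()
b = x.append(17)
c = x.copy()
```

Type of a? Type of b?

list.pop() returns the element (int); list.append() returns None

int, NoneType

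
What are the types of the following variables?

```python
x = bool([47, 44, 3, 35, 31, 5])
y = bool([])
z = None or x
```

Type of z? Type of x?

None or <bool> returns the bool; bool() returns bool

bool, bool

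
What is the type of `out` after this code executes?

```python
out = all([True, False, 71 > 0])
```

all() returns bool

bool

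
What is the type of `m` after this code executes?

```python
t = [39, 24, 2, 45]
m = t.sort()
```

list.sort() returns None (sorts in place)

NoneType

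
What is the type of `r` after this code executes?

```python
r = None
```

None has type NoneType

NoneType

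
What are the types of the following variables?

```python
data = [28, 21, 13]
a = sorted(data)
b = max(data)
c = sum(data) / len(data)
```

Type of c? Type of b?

int / int returns float; max of ints returns int

float, int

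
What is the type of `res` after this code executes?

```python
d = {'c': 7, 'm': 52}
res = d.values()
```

.values() returns a dict_values view object

dict_values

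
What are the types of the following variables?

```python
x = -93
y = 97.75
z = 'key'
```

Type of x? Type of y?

x is int; y is float

int, float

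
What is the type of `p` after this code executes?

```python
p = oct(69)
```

oct() returns str representation

str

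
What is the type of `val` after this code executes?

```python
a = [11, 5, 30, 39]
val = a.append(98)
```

list.append() returns None (mutates in place)

NoneType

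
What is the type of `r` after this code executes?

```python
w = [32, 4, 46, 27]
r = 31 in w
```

'in' operator returns bool

bool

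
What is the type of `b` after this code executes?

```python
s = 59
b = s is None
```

'is' comparison returns bool

bool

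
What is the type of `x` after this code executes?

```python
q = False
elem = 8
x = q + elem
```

bool + int returns int (False is 0, so 0 + 8 = 8)

int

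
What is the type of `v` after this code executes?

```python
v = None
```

None has type NoneType

NoneType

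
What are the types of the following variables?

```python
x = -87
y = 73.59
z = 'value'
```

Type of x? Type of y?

x is int; y is float

int, float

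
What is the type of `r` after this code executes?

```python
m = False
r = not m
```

'not' always returns bool

bool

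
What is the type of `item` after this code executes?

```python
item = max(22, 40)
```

max() of ints returns int

int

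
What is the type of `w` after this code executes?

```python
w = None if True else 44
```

Ternary: condition is True, if branch (None) taken → NoneType

NoneType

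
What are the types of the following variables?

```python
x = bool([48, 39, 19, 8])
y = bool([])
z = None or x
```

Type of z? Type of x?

None or <bool> returns the bool; bool() returns bool

bool, bool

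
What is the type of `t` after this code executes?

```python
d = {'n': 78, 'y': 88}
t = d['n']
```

Accessing dict[str, int] with key 'n' returns int value 78

int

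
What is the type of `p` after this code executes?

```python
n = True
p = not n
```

'not' always returns bool

bool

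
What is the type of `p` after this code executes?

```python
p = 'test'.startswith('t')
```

str.startswith() returns bool

bool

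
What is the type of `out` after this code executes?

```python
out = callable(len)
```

callable() returns bool

bool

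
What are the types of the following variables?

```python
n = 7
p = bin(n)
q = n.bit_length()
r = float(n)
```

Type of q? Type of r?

int.bit_length() returns int; float() returns float

int, float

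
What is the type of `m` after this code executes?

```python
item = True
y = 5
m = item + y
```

bool + int returns int (True is 1, so 1 + 5 = 6)

int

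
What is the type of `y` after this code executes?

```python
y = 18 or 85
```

'or' returns the first truthy value (18, which is int)

int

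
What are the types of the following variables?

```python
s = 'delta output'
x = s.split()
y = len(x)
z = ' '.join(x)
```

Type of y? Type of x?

len() returns int; str.split() returns list

int, list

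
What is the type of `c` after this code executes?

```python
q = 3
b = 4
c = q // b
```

int // int returns int (3 // 4 = 0)

int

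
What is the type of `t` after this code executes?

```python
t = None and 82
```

'and' returns first falsy value (None)

NoneType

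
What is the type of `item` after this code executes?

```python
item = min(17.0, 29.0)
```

min() of floats returns float

float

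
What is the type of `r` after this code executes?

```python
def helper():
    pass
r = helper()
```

A function with no return statement returns None

NoneType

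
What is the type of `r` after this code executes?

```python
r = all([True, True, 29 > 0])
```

all() returns bool

bool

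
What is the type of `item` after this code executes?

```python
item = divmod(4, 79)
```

divmod() returns a tuple (quotient, remainder)

tuple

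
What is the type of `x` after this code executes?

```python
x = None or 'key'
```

'or' with None returns the other value ('key', str)

str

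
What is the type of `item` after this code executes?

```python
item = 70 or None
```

'or' returns first truthy value (70, int)

int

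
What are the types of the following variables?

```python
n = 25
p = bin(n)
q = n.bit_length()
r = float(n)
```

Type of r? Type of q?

float() returns float; int.bit_length() returns int

float, int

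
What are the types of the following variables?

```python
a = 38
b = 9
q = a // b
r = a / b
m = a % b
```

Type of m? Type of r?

int % int returns int; int / int returns float

int, float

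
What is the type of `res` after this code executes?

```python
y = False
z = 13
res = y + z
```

bool + int returns int (False is 0, so 0 + 13 = 13)

int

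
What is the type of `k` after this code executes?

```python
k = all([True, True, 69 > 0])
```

all() returns bool

bool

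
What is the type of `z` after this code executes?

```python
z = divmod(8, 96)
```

divmod() returns a tuple (quotient, remainder)

tuple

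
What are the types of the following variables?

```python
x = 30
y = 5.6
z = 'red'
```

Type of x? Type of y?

x is int; y is float

int, float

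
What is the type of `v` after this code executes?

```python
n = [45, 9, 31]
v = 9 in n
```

'in' operator returns bool

bool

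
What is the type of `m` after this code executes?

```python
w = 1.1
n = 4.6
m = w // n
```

float // float returns float (floor division preserves float type)

float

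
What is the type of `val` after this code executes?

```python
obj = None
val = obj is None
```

'is' comparison returns bool

bool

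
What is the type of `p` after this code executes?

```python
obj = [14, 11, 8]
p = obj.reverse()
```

list.reverse() returns None

NoneType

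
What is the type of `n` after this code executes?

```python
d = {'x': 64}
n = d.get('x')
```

dict.get() returns the value (int) when key is found

int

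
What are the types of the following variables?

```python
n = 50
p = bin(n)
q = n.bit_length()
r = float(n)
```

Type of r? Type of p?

float() returns float; bin() returns str

float, str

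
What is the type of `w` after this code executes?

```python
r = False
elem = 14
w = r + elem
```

bool + int returns int (False is 0, so 0 + 14 = 14)

int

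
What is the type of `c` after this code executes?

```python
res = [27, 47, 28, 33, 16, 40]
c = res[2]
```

Indexing a list of ints returns int (res[2] = 28)

int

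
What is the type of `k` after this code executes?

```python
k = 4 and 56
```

'and' returns the last value when all truthy (56, which is int)

int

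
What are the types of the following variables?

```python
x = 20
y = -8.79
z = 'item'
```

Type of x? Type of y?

x is int; y is float

int, float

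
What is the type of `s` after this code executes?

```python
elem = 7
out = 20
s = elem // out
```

int // int returns int (7 // 20 = 0)

int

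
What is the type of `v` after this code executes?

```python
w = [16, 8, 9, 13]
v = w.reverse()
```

list.reverse() returns None

NoneType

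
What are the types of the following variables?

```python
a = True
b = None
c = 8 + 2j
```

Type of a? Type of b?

a is bool; b is NoneType

bool, NoneType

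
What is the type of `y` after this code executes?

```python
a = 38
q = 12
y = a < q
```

Comparison operators return bool

bool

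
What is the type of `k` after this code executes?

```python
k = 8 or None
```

'or' returns first truthy value (8, int)

int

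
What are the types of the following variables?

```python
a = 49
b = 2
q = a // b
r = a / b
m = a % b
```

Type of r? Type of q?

int / int returns float; int // int returns int

float, int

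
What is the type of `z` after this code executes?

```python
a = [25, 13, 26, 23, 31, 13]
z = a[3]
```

Indexing a list of ints returns int (a[3] = 23)

int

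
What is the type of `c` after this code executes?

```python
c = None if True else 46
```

Ternary: condition is True, if branch (None) taken → NoneType

NoneType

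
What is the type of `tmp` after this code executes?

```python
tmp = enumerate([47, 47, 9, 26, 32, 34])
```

enumerate() returns an enumerate iterator object

enumerate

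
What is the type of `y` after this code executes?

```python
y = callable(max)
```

callable() returns bool

bool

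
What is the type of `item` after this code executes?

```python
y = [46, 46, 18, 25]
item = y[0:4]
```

Slicing a list always returns a list

list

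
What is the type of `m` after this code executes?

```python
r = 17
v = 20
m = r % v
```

int % int returns int (17 % 20 = 17)

int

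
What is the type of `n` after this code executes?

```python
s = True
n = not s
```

'not' always returns bool

bool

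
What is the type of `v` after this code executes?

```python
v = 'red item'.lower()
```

str.lower() returns str

str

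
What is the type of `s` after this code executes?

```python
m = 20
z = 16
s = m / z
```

int / int always returns float in Python 3 (20 / 16 = 1.25)

float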